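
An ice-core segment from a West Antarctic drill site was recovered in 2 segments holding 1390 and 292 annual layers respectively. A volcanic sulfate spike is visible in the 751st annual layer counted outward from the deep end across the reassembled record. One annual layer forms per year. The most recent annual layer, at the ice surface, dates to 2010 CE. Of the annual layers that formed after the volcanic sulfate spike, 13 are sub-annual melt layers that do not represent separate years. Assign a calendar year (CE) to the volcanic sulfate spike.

1092 CE

Total annual layers = 1390 + 292 = 1682.
The volcanic sulfate spike sits at annual layer 751 from the deep end, so 1682 − 751 = 931 annual layers formed after it.
Excluding 13 false annual layers: 931 − 13 = 918.
Counting back 918 years from 2010 CE places the volcanic sulfate spike in 2010 − 918 = 1092 CE.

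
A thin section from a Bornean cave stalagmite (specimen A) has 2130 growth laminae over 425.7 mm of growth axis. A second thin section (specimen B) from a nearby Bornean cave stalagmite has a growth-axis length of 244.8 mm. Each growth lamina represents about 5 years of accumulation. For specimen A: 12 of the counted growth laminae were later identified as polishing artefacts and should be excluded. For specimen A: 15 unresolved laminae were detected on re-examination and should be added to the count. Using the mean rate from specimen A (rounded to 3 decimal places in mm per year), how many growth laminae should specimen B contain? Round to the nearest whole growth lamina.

1224 growth laminae

Specimen A: adjusted count: 2130 − 12 + 15 = 2133 growth laminae.
Specimen A: 2133 growth laminae at 5 years each span 2133 × 5 = 10665 years.
A: Extension rate ≈ 425.7 / 10665 = 0.040 mm/yr.
B spans 244.8 / 0.040 = 6120.00 years; at 5 years per growth lamina that is 6120.00 / 5 ≈ 1224 growth laminae.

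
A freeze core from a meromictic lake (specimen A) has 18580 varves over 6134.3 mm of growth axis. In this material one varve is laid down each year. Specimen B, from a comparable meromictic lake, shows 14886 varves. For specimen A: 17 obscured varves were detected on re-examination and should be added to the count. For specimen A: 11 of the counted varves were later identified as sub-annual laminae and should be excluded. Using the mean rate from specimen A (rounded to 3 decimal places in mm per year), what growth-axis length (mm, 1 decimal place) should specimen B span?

4912.4 mm

Specimen A: correcting the raw count gives 18580 − 11 + 17 = 18586 true varves.
A: Mean rate = 6134.3 mm / 18586 years ≈ 0.330 mm/year.
B's length ≈ 0.330 × 14886 = 4912.4 mm.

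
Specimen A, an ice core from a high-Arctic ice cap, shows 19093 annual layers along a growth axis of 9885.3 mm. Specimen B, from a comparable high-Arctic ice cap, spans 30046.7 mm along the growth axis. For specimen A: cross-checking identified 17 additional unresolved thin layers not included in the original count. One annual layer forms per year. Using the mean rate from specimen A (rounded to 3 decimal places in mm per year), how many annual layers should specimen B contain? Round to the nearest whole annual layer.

58117 annual layers

Specimen A: correcting the raw count gives 19093 + 17 = 19110 true annual layers.
A: Extension rate ≈ 9885.3 / 19110 = 0.517 mm/yr.
For B, 30046.7 / 0.517 = 58117.41 years ≈ 58117 annual layers.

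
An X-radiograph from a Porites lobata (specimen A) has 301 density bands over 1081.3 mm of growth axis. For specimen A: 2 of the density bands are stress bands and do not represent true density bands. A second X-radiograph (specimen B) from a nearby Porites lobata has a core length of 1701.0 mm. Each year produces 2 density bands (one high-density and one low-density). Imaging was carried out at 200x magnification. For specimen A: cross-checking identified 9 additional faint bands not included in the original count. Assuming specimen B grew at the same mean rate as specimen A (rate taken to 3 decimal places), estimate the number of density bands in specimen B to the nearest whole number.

485 density bands

Specimen A: adjusted count: 301 − 2 + 9 = 308 density bands.
Specimen A: 308 density bands at 2 per year is 308 / 2 = 154 years.
A: Mean rate = 1081.3 mm / 154 years ≈ 7.021 mm/yr.
Specimen B: 1701.0 mm / 7.021 mm per year = 242.27 years; at 2 density bands per year that is 242.27 × 2 ≈ 485 density bands.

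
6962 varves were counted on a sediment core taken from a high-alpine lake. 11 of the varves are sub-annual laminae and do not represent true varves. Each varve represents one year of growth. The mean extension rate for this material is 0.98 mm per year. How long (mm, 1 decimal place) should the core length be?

After corrections the count is 6962 − 11 = 6951 varves.
6951 years at 0.98 mm/year gives 0.98 × 6951 = 6812.0 mm.

6812.0 mm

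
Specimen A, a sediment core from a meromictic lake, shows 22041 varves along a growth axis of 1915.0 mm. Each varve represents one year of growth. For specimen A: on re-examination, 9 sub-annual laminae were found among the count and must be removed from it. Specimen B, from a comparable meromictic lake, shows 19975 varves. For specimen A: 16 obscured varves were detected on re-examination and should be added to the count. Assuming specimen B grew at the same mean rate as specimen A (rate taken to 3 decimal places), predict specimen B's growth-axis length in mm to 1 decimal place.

1737.8 mm

Specimen A: after corrections the count is 22041 − 9 + 16 = 22048 varves.
A: 1915.0 mm over 22048 years gives 1915.0 / 22048 ≈ 0.087 mm per year.
For B, 0.087 mm/year × 19975 years = 1737.8 mm.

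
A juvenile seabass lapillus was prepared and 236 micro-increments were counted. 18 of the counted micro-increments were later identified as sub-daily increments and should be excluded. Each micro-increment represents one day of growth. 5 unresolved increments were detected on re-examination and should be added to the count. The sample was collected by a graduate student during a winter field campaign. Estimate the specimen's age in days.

After corrections the count is 236 − 18 + 5 = 223 micro-increments.
At one micro-increment per day, that is 223 days.

223 days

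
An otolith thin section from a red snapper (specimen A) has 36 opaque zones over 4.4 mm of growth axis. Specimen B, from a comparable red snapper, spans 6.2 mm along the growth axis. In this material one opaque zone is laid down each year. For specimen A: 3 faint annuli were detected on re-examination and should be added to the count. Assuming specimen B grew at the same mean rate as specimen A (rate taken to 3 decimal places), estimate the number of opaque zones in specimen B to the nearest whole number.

55 opaque zones

Specimen A: adjusted count: 36 + 3 = 39 opaque zones.
A: Extension rate ≈ 4.4 / 39 = 0.113 mm/year.
B spans 6.2 / 0.113 = 54.87 years ≈ 55 opaque zones.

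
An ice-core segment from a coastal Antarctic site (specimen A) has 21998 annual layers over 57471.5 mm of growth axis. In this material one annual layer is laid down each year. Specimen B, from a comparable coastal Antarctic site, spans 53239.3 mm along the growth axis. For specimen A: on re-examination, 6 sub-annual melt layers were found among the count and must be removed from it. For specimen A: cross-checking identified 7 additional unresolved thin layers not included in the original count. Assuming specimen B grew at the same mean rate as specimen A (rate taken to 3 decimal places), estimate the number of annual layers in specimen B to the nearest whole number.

20383 annual layers

Specimen A: correcting the raw count gives 21998 − 6 + 7 = 21999 true annual layers.
A: 57471.5 mm over 21999 years gives 57471.5 / 21999 ≈ 2.612 mm/yr.
B spans 53239.3 / 2.612 = 20382.58 years ≈ 20383 annual layers.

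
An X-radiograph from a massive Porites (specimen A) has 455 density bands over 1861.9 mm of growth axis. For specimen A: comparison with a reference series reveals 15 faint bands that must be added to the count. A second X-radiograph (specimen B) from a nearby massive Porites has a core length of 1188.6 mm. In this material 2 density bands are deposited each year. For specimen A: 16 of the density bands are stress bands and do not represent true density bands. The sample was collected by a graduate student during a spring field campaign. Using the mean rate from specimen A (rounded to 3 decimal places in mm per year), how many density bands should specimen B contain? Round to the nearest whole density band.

Specimen A: after corrections the count is 455 − 16 + 15 = 454 density bands.
Specimen A: 454 density bands at 2 per year is 454 / 2 = 227 years.
A: Extension rate ≈ 1861.9 / 227 = 8.202 mm/yr.
For B, 1188.6 / 8.202 = 144.92 years; at 2 density bands per year that is 144.92 × 2 ≈ 290 density bands.

290 density bands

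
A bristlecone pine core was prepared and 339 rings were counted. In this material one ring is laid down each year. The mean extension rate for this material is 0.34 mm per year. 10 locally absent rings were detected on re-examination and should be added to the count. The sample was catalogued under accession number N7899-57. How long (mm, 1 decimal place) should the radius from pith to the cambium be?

After corrections the count is 339 + 10 = 349 rings.
Predicted length = 0.34 mm/year × 349 years = 118.7 mm.

118.7 mm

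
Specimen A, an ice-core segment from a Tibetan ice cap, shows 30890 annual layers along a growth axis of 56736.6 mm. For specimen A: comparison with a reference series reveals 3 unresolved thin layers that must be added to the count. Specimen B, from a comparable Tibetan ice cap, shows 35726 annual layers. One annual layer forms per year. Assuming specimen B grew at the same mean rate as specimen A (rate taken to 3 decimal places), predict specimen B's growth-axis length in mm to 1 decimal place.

Specimen A: true annual layer count = 30890 + 3 = 30893.
A: 56736.6 mm over 30893 years gives 56736.6 / 30893 ≈ 1.837 mm/year.
For B, 1.837 mm/year × 35726 years = 65628.7 mm.

65628.7 mm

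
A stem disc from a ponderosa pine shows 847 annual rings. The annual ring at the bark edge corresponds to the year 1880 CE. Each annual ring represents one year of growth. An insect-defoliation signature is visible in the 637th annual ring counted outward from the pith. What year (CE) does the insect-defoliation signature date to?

1670 CE

The insect-defoliation signature sits at annual ring 637 from the pith, so 847 − 637 = 210 annual rings formed after it.
The annual ring at the bark edge is 1880 CE, so the insect-defoliation signature dates to 1880 − 210 = 1670 CE.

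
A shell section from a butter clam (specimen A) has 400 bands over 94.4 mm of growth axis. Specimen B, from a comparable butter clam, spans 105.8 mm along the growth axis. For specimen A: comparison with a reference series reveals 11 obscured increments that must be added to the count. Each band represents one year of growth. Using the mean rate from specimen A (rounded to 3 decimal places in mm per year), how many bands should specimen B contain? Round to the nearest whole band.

460 bands

Specimen A: correcting the raw count gives 400 + 11 = 411 true bands.
A: Mean rate = 94.4 mm / 411 years ≈ 0.230 mm/year.
Specimen B: 105.8 mm / 0.230 mm per year = 460.00 years ≈ 460 bands.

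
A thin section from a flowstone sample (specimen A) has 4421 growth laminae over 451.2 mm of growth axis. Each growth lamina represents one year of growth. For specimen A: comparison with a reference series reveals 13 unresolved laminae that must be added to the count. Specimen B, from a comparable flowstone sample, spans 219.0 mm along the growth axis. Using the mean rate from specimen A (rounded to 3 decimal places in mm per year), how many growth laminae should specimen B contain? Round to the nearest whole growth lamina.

Specimen A: correcting the raw count gives 4421 + 13 = 4434 true growth laminae.
A: 451.2 mm over 4434 years gives 451.2 / 4434 ≈ 0.102 mm/yr.
For B, 219.0 / 0.102 = 2147.06 years ≈ 2147 growth laminae.

2147 growth laminae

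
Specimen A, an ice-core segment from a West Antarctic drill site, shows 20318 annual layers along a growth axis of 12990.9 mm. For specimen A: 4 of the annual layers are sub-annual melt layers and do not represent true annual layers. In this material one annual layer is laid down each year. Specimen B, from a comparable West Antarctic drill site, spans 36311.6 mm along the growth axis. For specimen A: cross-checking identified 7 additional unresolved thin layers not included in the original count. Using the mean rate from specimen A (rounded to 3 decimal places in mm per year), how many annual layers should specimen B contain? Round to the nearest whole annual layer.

56826 annual layers

Specimen A: true annual layer count = 20318 − 4 + 7 = 20321.
A: Extension rate ≈ 12990.9 / 20321 = 0.639 mm/year.
B spans 36311.6 / 0.639 = 56825.67 years ≈ 56826 annual layers.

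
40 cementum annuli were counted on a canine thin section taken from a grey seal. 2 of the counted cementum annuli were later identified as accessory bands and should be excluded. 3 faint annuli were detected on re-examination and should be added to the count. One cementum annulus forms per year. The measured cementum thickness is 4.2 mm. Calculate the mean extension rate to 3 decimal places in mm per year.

Adjusted count: 40 − 2 + 3 = 41 cementum annuli.
4.2 mm over 41 years gives 4.2 / 41 ≈ 0.102 mm per year.

0.102 mm per year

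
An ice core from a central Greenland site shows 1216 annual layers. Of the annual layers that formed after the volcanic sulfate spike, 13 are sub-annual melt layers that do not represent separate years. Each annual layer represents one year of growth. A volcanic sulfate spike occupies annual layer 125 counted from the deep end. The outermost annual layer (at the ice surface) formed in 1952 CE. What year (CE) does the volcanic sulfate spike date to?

874 CE

Between annual layer 125 and the ice surface there are 1216 − 125 = 1091 annual layers.
Removing the 13 false annual layers leaves 1091 − 13 = 1078 true annual layers beyond the volcanic sulfate spike.
1952 − 1078 = 874 CE.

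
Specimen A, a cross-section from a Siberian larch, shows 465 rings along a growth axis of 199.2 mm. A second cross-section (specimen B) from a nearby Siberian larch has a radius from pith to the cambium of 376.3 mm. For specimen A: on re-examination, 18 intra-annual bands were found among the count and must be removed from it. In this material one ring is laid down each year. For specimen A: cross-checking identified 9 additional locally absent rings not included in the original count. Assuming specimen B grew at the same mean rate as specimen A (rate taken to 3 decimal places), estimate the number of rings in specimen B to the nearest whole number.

861 rings

Specimen A: correcting the raw count gives 465 − 18 + 9 = 456 true rings.
A: 199.2 mm over 456 years gives 199.2 / 456 ≈ 0.437 mm per year.
Specimen B: 376.3 mm / 0.437 mm per year = 861.10 years ≈ 861 rings.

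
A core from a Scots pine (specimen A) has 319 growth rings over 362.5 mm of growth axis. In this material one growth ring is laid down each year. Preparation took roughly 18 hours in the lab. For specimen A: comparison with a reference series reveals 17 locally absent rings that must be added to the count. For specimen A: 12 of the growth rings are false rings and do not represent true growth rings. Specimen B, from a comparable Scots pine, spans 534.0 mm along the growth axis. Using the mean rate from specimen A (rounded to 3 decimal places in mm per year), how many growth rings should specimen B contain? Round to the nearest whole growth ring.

477 growth rings

Specimen A: correcting the raw count gives 319 − 12 + 17 = 324 true growth rings.
A: Mean rate = 362.5 mm / 324 years ≈ 1.119 mm/year.
B spans 534.0 / 1.119 = 477.21 years ≈ 477 growth rings.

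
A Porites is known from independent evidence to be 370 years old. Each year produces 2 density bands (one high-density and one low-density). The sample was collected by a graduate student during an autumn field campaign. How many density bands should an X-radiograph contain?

370 years at 2 density bands per year gives 370 × 2 = 740 density bands.
So 740 density bands should be present.

740 density bands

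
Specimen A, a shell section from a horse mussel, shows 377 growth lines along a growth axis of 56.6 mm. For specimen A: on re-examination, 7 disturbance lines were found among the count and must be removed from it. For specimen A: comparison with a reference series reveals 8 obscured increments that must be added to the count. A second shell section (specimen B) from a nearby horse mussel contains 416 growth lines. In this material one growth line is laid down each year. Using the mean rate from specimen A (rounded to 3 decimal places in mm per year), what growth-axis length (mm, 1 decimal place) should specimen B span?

Specimen A: correcting the raw count gives 377 − 7 + 8 = 378 true growth lines.
A: Mean rate = 56.6 mm / 378 years ≈ 0.150 mm per year.
For B, 0.150 mm/year × 416 years = 62.4 mm.

62.4 mm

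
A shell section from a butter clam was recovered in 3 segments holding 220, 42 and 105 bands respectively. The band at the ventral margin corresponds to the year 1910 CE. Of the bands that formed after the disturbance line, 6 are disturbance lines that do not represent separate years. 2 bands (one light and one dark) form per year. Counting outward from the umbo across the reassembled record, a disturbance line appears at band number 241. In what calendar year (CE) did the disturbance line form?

1850 CE

Total bands = 220 + 42 + 105 = 367.
Between band 241 and the ventral margin there are 367 − 241 = 126 bands.
Excluding 6 false bands: 126 − 6 = 120.
With 2 bands per year, 120 / 2 = 60 years.
1910 − 60 = 1850 CE.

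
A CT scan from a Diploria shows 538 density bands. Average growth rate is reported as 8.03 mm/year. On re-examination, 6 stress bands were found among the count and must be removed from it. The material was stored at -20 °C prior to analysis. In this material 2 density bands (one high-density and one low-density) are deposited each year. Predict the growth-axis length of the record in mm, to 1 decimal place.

2136.0 mm

After corrections the count is 538 − 6 = 532 density bands.
With 2 density bands per year, 532 / 2 = 266 years.
Predicted length = 8.03 mm/year × 266 years = 2136.0 mm.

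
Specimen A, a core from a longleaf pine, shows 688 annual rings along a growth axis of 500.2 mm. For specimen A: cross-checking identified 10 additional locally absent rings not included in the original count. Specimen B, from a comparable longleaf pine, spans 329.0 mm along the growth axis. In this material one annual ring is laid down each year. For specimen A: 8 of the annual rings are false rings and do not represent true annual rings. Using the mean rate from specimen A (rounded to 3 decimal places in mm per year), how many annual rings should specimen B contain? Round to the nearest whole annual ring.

Specimen A: adjusted count: 688 − 8 + 10 = 690 annual rings.
A: Mean rate = 500.2 mm / 690 years ≈ 0.725 mm per year.
Specimen B: 329.0 mm / 0.725 mm per year = 453.79 years ≈ 454 annual rings.

454 annual rings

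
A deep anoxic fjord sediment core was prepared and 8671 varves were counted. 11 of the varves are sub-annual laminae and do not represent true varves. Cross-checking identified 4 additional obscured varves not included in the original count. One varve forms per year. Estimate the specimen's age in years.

After corrections the count is 8671 − 11 + 4 = 8664 varves.
With a one-to-one varve periodicity this is 8664 years.

8664 yr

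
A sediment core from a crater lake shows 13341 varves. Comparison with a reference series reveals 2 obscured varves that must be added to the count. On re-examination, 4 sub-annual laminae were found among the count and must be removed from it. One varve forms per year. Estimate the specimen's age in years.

13339 years

Adjusted count: 13341 − 4 + 2 = 13339 varves.
With a one-to-one varve periodicity this is 13339 years.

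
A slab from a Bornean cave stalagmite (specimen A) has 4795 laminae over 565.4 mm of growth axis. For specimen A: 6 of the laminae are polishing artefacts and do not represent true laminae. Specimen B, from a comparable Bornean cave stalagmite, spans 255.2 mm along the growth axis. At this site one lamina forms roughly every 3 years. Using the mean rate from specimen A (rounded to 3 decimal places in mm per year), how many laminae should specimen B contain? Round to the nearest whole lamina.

2181 laminae

Specimen A: adjusted count: 4795 − 6 = 4789 laminae.
Specimen A: 4789 laminae at 3 years each span 4789 × 3 = 14367 years.
A: Mean rate = 565.4 mm / 14367 years ≈ 0.039 mm per year.
B spans 255.2 / 0.039 = 6543.59 years; at 3 years per lamina that is 6543.59 / 3 ≈ 2181 laminae.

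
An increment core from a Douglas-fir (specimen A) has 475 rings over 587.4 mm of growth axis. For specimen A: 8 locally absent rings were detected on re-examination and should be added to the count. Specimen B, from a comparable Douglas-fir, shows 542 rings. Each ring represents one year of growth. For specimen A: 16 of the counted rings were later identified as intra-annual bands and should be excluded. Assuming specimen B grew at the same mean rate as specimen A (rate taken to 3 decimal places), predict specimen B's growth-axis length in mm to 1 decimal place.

681.8 mm

Specimen A: correcting the raw count gives 475 − 16 + 8 = 467 true rings.
A: 587.4 mm over 467 years gives 587.4 / 467 ≈ 1.258 mm/year.
For B, 1.258 mm/year × 542 years = 681.8 mm.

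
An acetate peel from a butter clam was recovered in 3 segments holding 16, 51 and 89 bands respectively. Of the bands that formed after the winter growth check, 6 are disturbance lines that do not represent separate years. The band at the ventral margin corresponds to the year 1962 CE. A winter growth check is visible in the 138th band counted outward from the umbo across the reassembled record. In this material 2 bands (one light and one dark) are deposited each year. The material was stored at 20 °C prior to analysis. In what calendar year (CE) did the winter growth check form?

1956 CE

Total bands = 16 + 51 + 89 = 156.
The winter growth check sits at band 138 from the umbo, so 156 − 138 = 18 bands formed after it.
Removing the 6 false bands leaves 18 − 6 = 12 true bands beyond the winter growth check.
Dividing by 2 bands per year: 12 / 2 = 6 years.
1962 − 6 = 1956 CE.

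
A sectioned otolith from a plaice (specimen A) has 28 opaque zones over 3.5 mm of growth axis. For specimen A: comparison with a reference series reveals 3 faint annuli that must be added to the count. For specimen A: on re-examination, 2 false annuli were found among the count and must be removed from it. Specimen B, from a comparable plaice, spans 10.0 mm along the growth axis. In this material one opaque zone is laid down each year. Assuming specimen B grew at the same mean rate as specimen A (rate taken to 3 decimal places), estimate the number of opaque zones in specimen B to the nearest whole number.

83 opaque zones

Specimen A: after corrections the count is 28 − 2 + 3 = 29 opaque zones.
A: Extension rate ≈ 3.5 / 29 = 0.121 mm/yr.
B spans 10.0 / 0.121 = 82.64 years ≈ 83 opaque zones.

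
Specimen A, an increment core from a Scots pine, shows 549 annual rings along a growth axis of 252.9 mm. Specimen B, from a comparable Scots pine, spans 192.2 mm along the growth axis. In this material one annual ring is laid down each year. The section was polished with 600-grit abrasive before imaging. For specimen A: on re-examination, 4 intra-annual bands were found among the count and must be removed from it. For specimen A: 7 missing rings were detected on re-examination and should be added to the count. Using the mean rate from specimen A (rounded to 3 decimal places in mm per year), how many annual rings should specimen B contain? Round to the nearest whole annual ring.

Specimen A: after corrections the count is 549 − 4 + 7 = 552 annual rings.
A: Extension rate ≈ 252.9 / 552 = 0.458 mm/year.
Specimen B: 192.2 mm / 0.458 mm per year = 419.65 years ≈ 420 annual rings.

420 annual rings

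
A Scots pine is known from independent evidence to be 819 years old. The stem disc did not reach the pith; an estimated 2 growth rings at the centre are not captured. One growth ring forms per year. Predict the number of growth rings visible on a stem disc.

One growth ring per year gives 819 growth rings over 819 years.
Less the 2 uncaptured growth rings: 819 − 2 = 817.

817 growth rings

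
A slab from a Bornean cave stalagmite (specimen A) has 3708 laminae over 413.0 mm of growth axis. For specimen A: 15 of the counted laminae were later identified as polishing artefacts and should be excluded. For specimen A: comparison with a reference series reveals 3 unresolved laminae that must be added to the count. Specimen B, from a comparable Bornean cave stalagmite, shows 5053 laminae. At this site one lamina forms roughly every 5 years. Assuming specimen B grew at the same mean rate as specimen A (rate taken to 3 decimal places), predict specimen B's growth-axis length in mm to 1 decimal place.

555.8 mm

Specimen A: after corrections the count is 3708 − 15 + 3 = 3696 laminae.
Specimen A: 3696 laminae at 5 years each span 3696 × 5 = 18480 years.
A: 413.0 mm over 18480 years gives 413.0 / 18480 ≈ 0.022 mm/year.
Specimen B: 5053 laminae at 5 years each span 5053 × 5 = 25265 years. Length of B = 0.022 × 25265 = 555.8 mm.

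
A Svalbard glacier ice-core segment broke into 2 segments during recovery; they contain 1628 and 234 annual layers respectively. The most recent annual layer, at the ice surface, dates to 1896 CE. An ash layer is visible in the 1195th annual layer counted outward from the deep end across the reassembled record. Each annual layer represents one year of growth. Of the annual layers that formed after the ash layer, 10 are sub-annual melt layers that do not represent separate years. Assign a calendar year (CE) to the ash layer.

Total annual layers = 1628 + 234 = 1862.
Between annual layer 1195 and the ice surface there are 1862 − 1195 = 667 annual layers.
Removing the 10 false annual layers leaves 667 − 10 = 657 true annual layers beyond the ash layer.
The annual layer at the ice surface is 1896 CE, so the ash layer dates to 1896 − 657 = 1239 CE.

1239 CE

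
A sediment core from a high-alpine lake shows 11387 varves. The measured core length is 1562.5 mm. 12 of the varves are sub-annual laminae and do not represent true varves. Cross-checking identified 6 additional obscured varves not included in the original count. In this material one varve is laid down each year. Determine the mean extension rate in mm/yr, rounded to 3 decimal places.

After corrections the count is 11387 − 12 + 6 = 11381 varves.
Extension rate ≈ 1562.5 / 11381 = 0.137 mm/yr.

0.137 mm/yr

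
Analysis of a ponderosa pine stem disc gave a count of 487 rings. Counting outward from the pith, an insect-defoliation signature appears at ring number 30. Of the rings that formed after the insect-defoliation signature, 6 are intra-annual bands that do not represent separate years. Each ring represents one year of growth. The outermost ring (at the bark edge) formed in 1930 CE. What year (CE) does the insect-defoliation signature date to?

1479 CE

487 − 30 = 457 rings lie beyond the insect-defoliation signature toward the bark edge.
Removing the 6 false rings leaves 457 − 6 = 451 true rings beyond the insect-defoliation signature.
Counting back 451 years from 1930 CE places the insect-defoliation signature in 1930 − 451 = 1479 CE.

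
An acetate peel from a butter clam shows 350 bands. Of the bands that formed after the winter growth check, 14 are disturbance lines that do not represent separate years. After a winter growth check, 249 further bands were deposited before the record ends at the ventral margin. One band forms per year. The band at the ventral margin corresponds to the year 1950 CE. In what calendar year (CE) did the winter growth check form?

1715 CE

There are 249 bands younger than the winter growth check.
249 − 14 false = 235 true bands after the winter growth check.
Counting back 235 years from 1950 CE places the winter growth check in 1950 − 235 = 1715 CE.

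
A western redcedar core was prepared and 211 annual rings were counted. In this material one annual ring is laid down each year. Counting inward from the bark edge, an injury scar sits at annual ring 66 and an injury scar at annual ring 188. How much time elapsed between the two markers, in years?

188 − 66 = 122 annual rings lie between the two events.
One annual ring per year makes the interval 122 years.

122 yr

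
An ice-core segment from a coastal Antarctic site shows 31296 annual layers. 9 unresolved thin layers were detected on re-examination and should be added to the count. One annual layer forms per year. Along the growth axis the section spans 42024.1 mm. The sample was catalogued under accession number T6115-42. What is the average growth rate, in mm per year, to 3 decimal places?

Correcting the raw count gives 31296 + 9 = 31305 true annual layers.
Mean rate = 42024.1 mm / 31305 years ≈ 1.342 mm per year.

1.342 mm per year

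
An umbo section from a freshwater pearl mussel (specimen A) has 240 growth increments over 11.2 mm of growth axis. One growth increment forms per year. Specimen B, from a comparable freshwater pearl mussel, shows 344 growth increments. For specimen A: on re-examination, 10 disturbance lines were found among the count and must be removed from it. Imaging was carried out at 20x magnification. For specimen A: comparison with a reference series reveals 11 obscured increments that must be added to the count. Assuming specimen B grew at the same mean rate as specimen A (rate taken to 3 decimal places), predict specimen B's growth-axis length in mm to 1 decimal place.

Specimen A: correcting the raw count gives 240 − 10 + 11 = 241 true growth increments.
A: Mean rate = 11.2 mm / 241 years ≈ 0.046 mm/year.
B's length ≈ 0.046 × 344 = 15.8 mm.

15.8 mm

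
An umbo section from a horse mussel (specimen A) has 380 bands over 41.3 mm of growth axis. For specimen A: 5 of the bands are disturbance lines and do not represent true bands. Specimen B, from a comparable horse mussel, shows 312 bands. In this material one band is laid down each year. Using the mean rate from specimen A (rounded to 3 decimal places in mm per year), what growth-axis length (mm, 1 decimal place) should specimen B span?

34.3 mm

Specimen A: adjusted count: 380 − 5 = 375 bands.
A: Extension rate ≈ 41.3 / 375 = 0.110 mm/year.
B's length ≈ 0.110 × 312 = 34.3 mm.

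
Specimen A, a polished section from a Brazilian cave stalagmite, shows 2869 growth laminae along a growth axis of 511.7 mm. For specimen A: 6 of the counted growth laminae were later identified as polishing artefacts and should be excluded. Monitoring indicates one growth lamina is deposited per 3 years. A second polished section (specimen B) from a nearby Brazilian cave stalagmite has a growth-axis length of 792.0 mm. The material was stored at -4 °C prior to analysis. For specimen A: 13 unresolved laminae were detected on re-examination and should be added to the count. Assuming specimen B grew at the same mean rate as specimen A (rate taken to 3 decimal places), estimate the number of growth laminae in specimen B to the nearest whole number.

Specimen A: true growth lamina count = 2869 − 6 + 13 = 2876.
Specimen A: multiplying by 3 years per growth lamina: 2876 × 3 = 8628 years.
A: Extension rate ≈ 511.7 / 8628 = 0.059 mm/yr.
B spans 792.0 / 0.059 = 13423.73 years; at 3 years per growth lamina that is 13423.73 / 3 ≈ 4475 growth laminae.

4475 growth laminae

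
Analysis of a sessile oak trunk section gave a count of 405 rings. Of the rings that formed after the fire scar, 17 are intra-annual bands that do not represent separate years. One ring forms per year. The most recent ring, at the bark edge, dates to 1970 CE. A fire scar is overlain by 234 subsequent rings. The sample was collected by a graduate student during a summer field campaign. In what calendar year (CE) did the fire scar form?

234 rings formed after the fire scar.
Removing the 17 false rings leaves 234 − 17 = 217 true rings beyond the fire scar.
Counting back 217 years from 1970 CE places the fire scar in 1970 − 217 = 1753 CE.

1753 CE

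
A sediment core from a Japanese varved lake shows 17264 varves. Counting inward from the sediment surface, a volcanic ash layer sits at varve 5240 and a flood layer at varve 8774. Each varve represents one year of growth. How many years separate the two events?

Separation: 8774 − 5240 = 3534 varves.
At one varve per year, 3534 years elapsed between them.

3534 yr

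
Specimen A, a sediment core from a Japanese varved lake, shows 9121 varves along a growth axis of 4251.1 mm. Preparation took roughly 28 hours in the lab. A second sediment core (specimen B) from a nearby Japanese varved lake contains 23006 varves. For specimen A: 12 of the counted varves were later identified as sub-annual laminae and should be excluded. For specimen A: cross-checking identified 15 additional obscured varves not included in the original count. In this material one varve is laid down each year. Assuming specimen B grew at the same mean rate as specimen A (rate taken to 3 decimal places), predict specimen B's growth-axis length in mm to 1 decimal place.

10720.8 mm

Specimen A: after corrections the count is 9121 − 12 + 15 = 9124 varves.
A: Mean rate = 4251.1 mm / 9124 years ≈ 0.466 mm per year.
For B, 0.466 mm/year × 23006 years = 10720.8 mm.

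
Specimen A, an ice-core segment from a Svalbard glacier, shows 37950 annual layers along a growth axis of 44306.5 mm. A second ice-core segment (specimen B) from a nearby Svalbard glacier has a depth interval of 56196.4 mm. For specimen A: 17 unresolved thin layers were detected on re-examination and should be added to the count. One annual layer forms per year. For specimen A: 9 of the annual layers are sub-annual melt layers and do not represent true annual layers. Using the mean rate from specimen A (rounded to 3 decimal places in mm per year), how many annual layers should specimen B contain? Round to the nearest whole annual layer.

Specimen A: after corrections the count is 37950 − 9 + 17 = 37958 annual layers.
A: Extension rate ≈ 44306.5 / 37958 = 1.167 mm/yr.
Specimen B: 56196.4 mm / 1.167 mm per year = 48154.58 years ≈ 48155 annual layers.

48155 annual layers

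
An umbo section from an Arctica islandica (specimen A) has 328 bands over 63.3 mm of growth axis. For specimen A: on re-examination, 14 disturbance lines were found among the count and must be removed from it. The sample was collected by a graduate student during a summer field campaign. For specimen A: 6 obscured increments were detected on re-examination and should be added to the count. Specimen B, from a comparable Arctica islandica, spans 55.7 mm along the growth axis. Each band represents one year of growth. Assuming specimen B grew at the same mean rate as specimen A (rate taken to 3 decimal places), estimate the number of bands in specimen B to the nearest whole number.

281 bands

Specimen A: after corrections the count is 328 − 14 + 6 = 320 bands.
A: Mean rate = 63.3 mm / 320 years ≈ 0.198 mm per year.
Specimen B: 55.7 mm / 0.198 mm per year = 281.31 years ≈ 281 bands.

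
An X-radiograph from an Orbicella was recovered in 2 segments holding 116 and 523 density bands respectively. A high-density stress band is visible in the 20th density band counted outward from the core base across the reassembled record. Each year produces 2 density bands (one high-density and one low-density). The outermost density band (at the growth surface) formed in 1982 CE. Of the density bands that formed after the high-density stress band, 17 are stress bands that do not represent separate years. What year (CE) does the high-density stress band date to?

1681 CE

Total density bands = 116 + 523 = 639.
The high-density stress band sits at density band 20 from the core base, so 639 − 20 = 619 density bands formed after it.
Removing the 17 false density bands leaves 619 − 17 = 602 true density bands beyond the high-density stress band.
With 2 density bands per year, 602 / 2 = 301 years.
Counting back 301 years from 1982 CE places the high-density stress band in 1982 − 301 = 1681 CE.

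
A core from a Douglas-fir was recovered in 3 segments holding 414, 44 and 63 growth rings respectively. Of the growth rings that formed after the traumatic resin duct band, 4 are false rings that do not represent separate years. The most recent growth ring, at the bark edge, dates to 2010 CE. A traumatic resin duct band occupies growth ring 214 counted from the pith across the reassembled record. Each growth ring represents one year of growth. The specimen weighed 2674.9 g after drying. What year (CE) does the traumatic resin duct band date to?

Total growth rings = 414 + 44 + 63 = 521.
The traumatic resin duct band sits at growth ring 214 from the pith, so 521 − 214 = 307 growth rings formed after it.
Removing the 4 false growth rings leaves 307 − 4 = 303 true growth rings beyond the traumatic resin duct band.
The growth ring at the bark edge is 2010 CE, so the traumatic resin duct band dates to 2010 − 303 = 1707 CE.

1707 CE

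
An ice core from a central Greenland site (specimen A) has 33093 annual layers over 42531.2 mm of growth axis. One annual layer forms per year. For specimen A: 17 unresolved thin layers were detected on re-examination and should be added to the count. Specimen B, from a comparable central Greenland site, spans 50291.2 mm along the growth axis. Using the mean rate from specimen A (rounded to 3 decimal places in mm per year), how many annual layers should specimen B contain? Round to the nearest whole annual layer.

Specimen A: correcting the raw count gives 33093 + 17 = 33110 true annual layers.
A: 42531.2 mm over 33110 years gives 42531.2 / 33110 ≈ 1.285 mm per year.
For B, 50291.2 / 1.285 = 39137.12 years ≈ 39137 annual layers.

39137 annual layers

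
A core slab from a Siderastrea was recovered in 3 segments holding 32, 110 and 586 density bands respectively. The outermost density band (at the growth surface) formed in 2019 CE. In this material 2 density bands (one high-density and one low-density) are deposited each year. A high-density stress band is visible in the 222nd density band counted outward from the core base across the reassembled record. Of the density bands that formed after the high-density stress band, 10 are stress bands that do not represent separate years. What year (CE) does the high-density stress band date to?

Total density bands = 32 + 110 + 586 = 728.
Between density band 222 and the growth surface there are 728 − 222 = 506 density bands.
Excluding 10 false density bands: 506 − 10 = 496.
Dividing by 2 density bands per year: 496 / 2 = 248 years.
2019 − 248 = 1771 CE.

1771 CE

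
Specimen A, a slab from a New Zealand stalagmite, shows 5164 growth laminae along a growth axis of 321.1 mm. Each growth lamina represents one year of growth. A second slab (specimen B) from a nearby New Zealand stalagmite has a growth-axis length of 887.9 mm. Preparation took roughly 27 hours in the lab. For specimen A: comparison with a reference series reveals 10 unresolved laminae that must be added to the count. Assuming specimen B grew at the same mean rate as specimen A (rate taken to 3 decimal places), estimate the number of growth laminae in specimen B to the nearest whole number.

14321 growth laminae

Specimen A: true growth lamina count = 5164 + 10 = 5174.
A: Extension rate ≈ 321.1 / 5174 = 0.062 mm/year.
B spans 887.9 / 0.062 = 14320.97 years ≈ 14321 growth laminae.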